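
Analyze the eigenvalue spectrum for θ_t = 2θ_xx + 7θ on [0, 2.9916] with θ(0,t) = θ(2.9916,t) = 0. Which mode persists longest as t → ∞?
Eigenvalues: λₙ = 2n²π²/2.9916² - 7.
First three modes:
  n=1: λ₁ = 2π²/2.9916² - 7 ≈ -4.794
  n=2: λ₂ = 8π²/2.9916² - 7 ≈ 1.822
  n=3: λ₃ = 18π²/2.9916² - 7 ≈ 12.85
Since 2π²/2.9916² ≈ 2.206 < 7, λ₁ < 0.
The n=1 mode grows fastest (−λₙ is largest for n=1) → dominates.
Asymptotic: θ ~ c₁ sin(πx/2.9916) e^{4.794t} (exponential growth at rate −λ₁ ≈ 4.794).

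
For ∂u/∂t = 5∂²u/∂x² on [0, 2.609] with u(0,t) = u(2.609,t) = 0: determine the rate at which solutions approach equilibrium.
Eigenvalues: λₙ = 5n²π²/2.609².
First three modes:
  n=1: λ₁ = 5π²/2.609² ≈ 7.25
  n=2: λ₂ = 20π²/2.609² ≈ 28.999 (4× faster decay)
  n=3: λ₃ = 45π²/2.609² ≈ 65.248 (9× faster decay)
As t → ∞, higher modes decay exponentially faster. The n=1 mode dominates: u ~ c₁ sin(πx/2.609) e^{-λ₁t}.
Decay rate: λ₁ = 5π²/2.609² ≈ 7.25.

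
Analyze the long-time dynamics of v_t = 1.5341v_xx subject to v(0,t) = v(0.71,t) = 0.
Long-time behavior: v → 0. Heat diffuses out through both boundaries.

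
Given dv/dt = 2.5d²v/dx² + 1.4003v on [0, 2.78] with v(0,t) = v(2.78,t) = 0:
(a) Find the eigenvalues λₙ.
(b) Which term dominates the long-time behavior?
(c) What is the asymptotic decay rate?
Eigenvalues: λₙ = 2.5n²π²/2.78² - 1.4003.
First three modes:
  n=1: λ₁ = 2.5π²/2.78² - 1.4003 ≈ 1.792
  n=2: λ₂ = 10π²/2.78² - 1.4003 ≈ 11.37
  n=3: λ₃ = 22.5π²/2.78² - 1.4003 ≈ 27.333
Since 2.5π²/2.78² ≈ 3.193 > 1.4003, all λₙ > 0.
The n=1 mode decays slowest → dominates as t → ∞.
Asymptotic: v ~ c₁ sin(πx/2.78) e^{-λ₁t} with decay rate λ₁ ≈ 1.792.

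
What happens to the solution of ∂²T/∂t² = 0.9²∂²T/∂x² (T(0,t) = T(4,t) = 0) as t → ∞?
T oscillates (no decay). Energy is conserved; the solution oscillates indefinitely as standing waves.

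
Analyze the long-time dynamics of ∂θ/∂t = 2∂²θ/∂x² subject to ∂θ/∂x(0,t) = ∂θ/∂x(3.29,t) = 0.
Long-time behavior: θ → constant (steady state). Heat is conserved (no flux at boundaries); solution approaches the spatial average.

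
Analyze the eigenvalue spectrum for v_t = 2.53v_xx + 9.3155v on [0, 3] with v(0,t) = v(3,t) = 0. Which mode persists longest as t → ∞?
Eigenvalues: λₙ = 2.53n²π²/3² - 9.3155.
First three modes:
  n=1: λ₁ = 2.53π²/3² - 9.3155 ≈ -6.541
  n=2: λ₂ = 10.12π²/3² - 9.3155 ≈ 1.782
  n=3: λ₃ = 22.77π²/3² - 9.3155 ≈ 15.655
Since 2.53π²/3² ≈ 2.774 < 9.3155, λ₁ < 0.
The n=1 mode grows fastest (−λₙ is largest for n=1) → dominates.
Asymptotic: v ~ c₁ sin(πx/3) e^{6.541t} (exponential growth at rate −λ₁ ≈ 6.541).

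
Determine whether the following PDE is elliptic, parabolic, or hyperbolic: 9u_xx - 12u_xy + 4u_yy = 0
Coefficients: A = 9, B = -12, C = 4. B² - 4AC = 0, which is zero, so the equation is parabolic.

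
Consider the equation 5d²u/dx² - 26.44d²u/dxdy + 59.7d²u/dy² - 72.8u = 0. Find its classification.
Elliptic. (A = 5, B = -26.44, C = 59.7 gives B² - 4AC = -494.9264.)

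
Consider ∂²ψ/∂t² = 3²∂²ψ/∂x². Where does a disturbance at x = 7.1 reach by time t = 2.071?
Domain of influence: [0.887, 13.313]. Data at x = 7.1 spreads outward at speed 3.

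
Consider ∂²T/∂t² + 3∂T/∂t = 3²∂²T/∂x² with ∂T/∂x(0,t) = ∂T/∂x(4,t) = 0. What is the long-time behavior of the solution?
As t → ∞, T → constant (steady state). Damping (γ=3) dissipates the nonconstant modes; with Neumann BCs the spatial average obeys M''+γM'=0 and tends to a finite limit.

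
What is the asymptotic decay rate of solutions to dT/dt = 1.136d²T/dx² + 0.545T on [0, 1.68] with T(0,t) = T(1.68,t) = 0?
Eigenvalues: λₙ = 1.136n²π²/1.68² - 0.545.
First three modes:
  n=1: λ₁ = 1.136π²/1.68² - 0.545 ≈ 3.427
  n=2: λ₂ = 4.544π²/1.68² - 0.545 ≈ 15.345
  n=3: λ₃ = 10.224π²/1.68² - 0.545 ≈ 35.207
Since 1.136π²/1.68² ≈ 3.972 > 0.545, all λₙ > 0.
The n=1 mode decays slowest → dominates as t → ∞.
Asymptotic: T ~ c₁ sin(πx/1.68) e^{-λ₁t} with decay rate λ₁ ≈ 3.427.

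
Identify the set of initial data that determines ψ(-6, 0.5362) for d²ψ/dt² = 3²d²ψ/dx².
Domain of dependence: [-7.6086, -4.3914]. Signals travel at speed 3, so data within |x - -6| ≤ 3·0.5362 = 1.6086 can reach the point.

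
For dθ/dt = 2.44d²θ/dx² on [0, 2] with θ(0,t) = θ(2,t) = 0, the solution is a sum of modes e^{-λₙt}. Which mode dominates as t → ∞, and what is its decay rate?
Eigenvalues: λₙ = 2.44n²π²/2².
First three modes:
  n=1: λ₁ = 2.44π²/2² ≈ 6.02
  n=2: λ₂ = 9.76π²/2² ≈ 24.082 (4× faster decay)
  n=3: λ₃ = 21.96π²/2² ≈ 54.184 (9× faster decay)
As t → ∞, higher modes decay exponentially faster. The n=1 mode dominates: θ ~ c₁ sin(πx/2) e^{-λ₁t}.
Decay rate: λ₁ = 2.44π²/2² ≈ 6.02.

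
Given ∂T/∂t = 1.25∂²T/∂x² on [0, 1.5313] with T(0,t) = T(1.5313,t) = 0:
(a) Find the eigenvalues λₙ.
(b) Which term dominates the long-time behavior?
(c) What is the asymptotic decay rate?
Eigenvalues: λₙ = 1.25n²π²/1.5313².
First three modes:
  n=1: λ₁ = 1.25π²/1.5313² ≈ 5.261
  n=2: λ₂ = 5π²/1.5313² ≈ 21.045 (4× faster decay)
  n=3: λ₃ = 11.25π²/1.5313² ≈ 47.351 (9× faster decay)
As t → ∞, higher modes decay exponentially faster. The n=1 mode dominates: T ~ c₁ sin(πx/1.5313) e^{-λ₁t}.
Decay rate: λ₁ = 1.25π²/1.5313² ≈ 5.261.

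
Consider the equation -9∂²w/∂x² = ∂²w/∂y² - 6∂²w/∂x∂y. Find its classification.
Rewriting in standard form: -9∂²w/∂x² + 6∂²w/∂x∂y - ∂²w/∂y² = 0. Parabolic. (A = -9, B = 6, C = -1 gives B² - 4AC = 0.)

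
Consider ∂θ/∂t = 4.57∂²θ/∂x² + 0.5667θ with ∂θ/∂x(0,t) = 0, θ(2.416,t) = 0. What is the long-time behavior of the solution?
As t → ∞, θ → 0. Diffusion dominates reaction (r=0.5667 < κπ²/(4L²)≈1.93); solution decays.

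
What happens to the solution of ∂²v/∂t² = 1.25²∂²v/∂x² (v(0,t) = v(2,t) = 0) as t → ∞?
v oscillates (no decay). Energy is conserved; the solution oscillates indefinitely as standing waves.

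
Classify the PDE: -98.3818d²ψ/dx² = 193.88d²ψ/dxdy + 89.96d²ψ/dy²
Rewriting in standard form: -98.3818d²ψ/dx² - 193.88d²ψ/dxdy - 89.96d²ψ/dy² = 0. A = -98.3818, B = -193.88, C = -89.96. Discriminant B² - 4AC = 2187.747488. Since 2187.747488 > 0, hyperbolic.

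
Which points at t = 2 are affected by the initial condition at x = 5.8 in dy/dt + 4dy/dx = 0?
At x = 13.8. The characteristic carries data from (5.8, 0) to (13.8, 2).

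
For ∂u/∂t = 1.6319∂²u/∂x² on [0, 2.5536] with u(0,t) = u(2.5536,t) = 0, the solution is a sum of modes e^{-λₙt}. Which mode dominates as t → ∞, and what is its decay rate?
Eigenvalues: λₙ = 1.6319n²π²/2.5536².
First three modes:
  n=1: λ₁ = 1.6319π²/2.5536² ≈ 2.47
  n=2: λ₂ = 6.5276π²/2.5536² ≈ 9.88 (4× faster decay)
  n=3: λ₃ = 14.6871π²/2.5536² ≈ 22.23 (9× faster decay)
As t → ∞, higher modes decay exponentially faster. The n=1 mode dominates: u ~ c₁ sin(πx/2.5536) e^{-λ₁t}.
Decay rate: λ₁ = 1.6319π²/2.5536² ≈ 2.47.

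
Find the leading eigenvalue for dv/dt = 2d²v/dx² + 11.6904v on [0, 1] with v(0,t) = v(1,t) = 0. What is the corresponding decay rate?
Eigenvalues: λₙ = 2n²π²/1² - 11.6904.
First three modes:
  n=1: λ₁ = 2π² - 11.6904 ≈ 8.049
  n=2: λ₂ = 8π² - 11.6904 ≈ 67.266
  n=3: λ₃ = 18π² - 11.6904 ≈ 165.962
Since 2π² ≈ 19.739 > 11.6904, all λₙ > 0.
The n=1 mode decays slowest → dominates as t → ∞.
Asymptotic: v ~ c₁ sin(πx/1) e^{-λ₁t} with decay rate λ₁ ≈ 8.049.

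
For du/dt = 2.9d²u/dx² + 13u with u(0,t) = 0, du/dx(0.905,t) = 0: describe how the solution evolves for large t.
u grows unboundedly. Reaction dominates diffusion (r=13 > κπ²/(4L²)≈8.74); solution grows exponentially.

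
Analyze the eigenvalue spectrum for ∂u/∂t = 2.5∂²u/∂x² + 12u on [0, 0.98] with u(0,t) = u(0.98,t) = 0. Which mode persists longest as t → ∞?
Eigenvalues: λₙ = 2.5n²π²/0.98² - 12.
First three modes:
  n=1: λ₁ = 2.5π²/0.98² - 12 ≈ 13.691
  n=2: λ₂ = 10π²/0.98² - 12 ≈ 90.766
  n=3: λ₃ = 22.5π²/0.98² - 12 ≈ 219.223
Since 2.5π²/0.98² ≈ 25.691 > 12, all λₙ > 0.
The n=1 mode decays slowest → dominates as t → ∞.
Asymptotic: u ~ c₁ sin(πx/0.98) e^{-λ₁t} with decay rate λ₁ ≈ 13.691.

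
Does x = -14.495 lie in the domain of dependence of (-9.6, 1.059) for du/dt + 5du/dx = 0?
No. Only data at x = -14.895 affects (-9.6, 1.059). Advection has one-way propagation along characteristics.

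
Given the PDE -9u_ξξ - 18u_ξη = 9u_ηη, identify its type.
Rewriting in standard form: -9u_ξξ - 18u_ξη - 9u_ηη = 0. The second-order coefficients are A = -9, B = -18, C = -9. Since B² - 4AC = 0 = 0, this is a parabolic PDE.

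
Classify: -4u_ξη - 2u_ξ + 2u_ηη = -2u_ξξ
Rewriting in standard form: 2u_ξξ - 4u_ξη + 2u_ηη - 2u_ξ = 0. Parabolic (discriminant = 0).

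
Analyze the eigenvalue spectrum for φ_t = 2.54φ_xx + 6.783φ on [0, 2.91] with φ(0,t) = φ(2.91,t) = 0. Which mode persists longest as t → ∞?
Eigenvalues: λₙ = 2.54n²π²/2.91² - 6.783.
First three modes:
  n=1: λ₁ = 2.54π²/2.91² - 6.783 ≈ -3.823
  n=2: λ₂ = 10.16π²/2.91² - 6.783 ≈ 5.059
  n=3: λ₃ = 22.86π²/2.91² - 6.783 ≈ 19.86
Since 2.54π²/2.91² ≈ 2.96 < 6.783, λ₁ < 0.
The n=1 mode grows fastest (−λₙ is largest for n=1) → dominates.
Asymptotic: φ ~ c₁ sin(πx/2.91) e^{3.823t} (exponential growth at rate −λ₁ ≈ 3.823).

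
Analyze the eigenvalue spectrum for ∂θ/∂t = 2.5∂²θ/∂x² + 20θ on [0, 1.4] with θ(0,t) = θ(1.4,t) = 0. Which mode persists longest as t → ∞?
Eigenvalues: λₙ = 2.5n²π²/1.4² - 20.
First three modes:
  n=1: λ₁ = 2.5π²/1.4² - 20 ≈ -7.411
  n=2: λ₂ = 10π²/1.4² - 20 ≈ 30.355
  n=3: λ₃ = 22.5π²/1.4² - 20 ≈ 93.299
Since 2.5π²/1.4² ≈ 12.589 < 20, λ₁ < 0.
The n=1 mode grows fastest (−λₙ is largest for n=1) → dominates.
Asymptotic: θ ~ c₁ sin(πx/1.4) e^{7.411t} (exponential growth at rate −λ₁ ≈ 7.411).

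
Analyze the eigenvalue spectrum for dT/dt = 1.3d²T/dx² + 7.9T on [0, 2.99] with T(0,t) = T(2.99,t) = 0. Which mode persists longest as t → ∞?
Eigenvalues: λₙ = 1.3n²π²/2.99² - 7.9.
First three modes:
  n=1: λ₁ = 1.3π²/2.99² - 7.9 ≈ -6.465
  n=2: λ₂ = 5.2π²/2.99² - 7.9 ≈ -2.159
  n=3: λ₃ = 11.7π²/2.99² - 7.9 ≈ 5.016
Since 1.3π²/2.99² ≈ 1.435 < 7.9, λ₁ < 0.
The n=1 mode grows fastest (−λₙ is largest for n=1) → dominates.
Asymptotic: T ~ c₁ sin(πx/2.99) e^{6.465t} (exponential growth at rate −λ₁ ≈ 6.465).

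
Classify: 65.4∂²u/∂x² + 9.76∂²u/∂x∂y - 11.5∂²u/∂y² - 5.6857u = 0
Hyperbolic (discriminant = 3103.6576).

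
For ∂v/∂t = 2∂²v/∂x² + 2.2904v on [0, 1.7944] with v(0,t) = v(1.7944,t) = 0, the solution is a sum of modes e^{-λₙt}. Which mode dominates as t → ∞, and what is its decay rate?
Eigenvalues: λₙ = 2n²π²/1.7944² - 2.2904.
First three modes:
  n=1: λ₁ = 2π²/1.7944² - 2.2904 ≈ 3.84
  n=2: λ₂ = 8π²/1.7944² - 2.2904 ≈ 22.231
  n=3: λ₃ = 18π²/1.7944² - 2.2904 ≈ 52.884
Since 2π²/1.7944² ≈ 6.13 > 2.2904, all λₙ > 0.
The n=1 mode decays slowest → dominates as t → ∞.
Asymptotic: v ~ c₁ sin(πx/1.7944) e^{-λ₁t} with decay rate λ₁ ≈ 3.84.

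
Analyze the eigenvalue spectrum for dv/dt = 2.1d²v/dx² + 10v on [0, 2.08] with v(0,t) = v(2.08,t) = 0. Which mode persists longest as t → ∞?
Eigenvalues: λₙ = 2.1n²π²/2.08² - 10.
First three modes:
  n=1: λ₁ = 2.1π²/2.08² - 10 ≈ -5.209
  n=2: λ₂ = 8.4π²/2.08² - 10 ≈ 9.163
  n=3: λ₃ = 18.9π²/2.08² - 10 ≈ 33.116
Since 2.1π²/2.08² ≈ 4.791 < 10, λ₁ < 0.
The n=1 mode grows fastest (−λₙ is largest for n=1) → dominates.
Asymptotic: v ~ c₁ sin(πx/2.08) e^{5.209t} (exponential growth at rate −λ₁ ≈ 5.209).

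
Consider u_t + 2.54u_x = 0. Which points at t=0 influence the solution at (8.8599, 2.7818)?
A single point: x = 1.794128. The characteristic through (8.8599, 2.7818) is x - 2.54t = const, so x = 8.8599 - 2.54·2.7818 = 1.794128.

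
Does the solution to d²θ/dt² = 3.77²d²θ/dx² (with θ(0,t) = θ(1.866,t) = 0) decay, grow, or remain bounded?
θ oscillates (no decay). Energy is conserved; the solution oscillates indefinitely as standing waves.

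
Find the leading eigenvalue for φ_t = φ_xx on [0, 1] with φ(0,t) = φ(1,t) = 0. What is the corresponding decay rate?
Eigenvalues: λₙ = n²π².
First three modes:
  n=1: λ₁ = π² ≈ 9.87
  n=2: λ₂ = 4π² ≈ 39.478 (4× faster decay)
  n=3: λ₃ = 9π² ≈ 88.826 (9× faster decay)
As t → ∞, higher modes decay exponentially faster. The n=1 mode dominates: φ ~ c₁ sin(πx) e^{-λ₁t}.
Decay rate: λ₁ = π² ≈ 9.87.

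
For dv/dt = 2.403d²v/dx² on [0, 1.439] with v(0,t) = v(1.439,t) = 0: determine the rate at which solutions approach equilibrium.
Eigenvalues: λₙ = 2.403n²π²/1.439².
First three modes:
  n=1: λ₁ = 2.403π²/1.439² ≈ 11.453
  n=2: λ₂ = 9.612π²/1.439² ≈ 45.813 (4× faster decay)
  n=3: λ₃ = 21.627π²/1.439² ≈ 103.08 (9× faster decay)
As t → ∞, higher modes decay exponentially faster. The n=1 mode dominates: v ~ c₁ sin(πx/1.439) e^{-λ₁t}.
Decay rate: λ₁ = 2.403π²/1.439² ≈ 11.453.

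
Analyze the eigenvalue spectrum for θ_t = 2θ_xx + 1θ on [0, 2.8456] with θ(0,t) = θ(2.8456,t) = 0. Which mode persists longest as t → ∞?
Eigenvalues: λₙ = 2n²π²/2.8456² - 1.
First three modes:
  n=1: λ₁ = 2π²/2.8456² - 1 ≈ 1.438
  n=2: λ₂ = 8π²/2.8456² - 1 ≈ 8.751
  n=3: λ₃ = 18π²/2.8456² - 1 ≈ 20.939
Since 2π²/2.8456² ≈ 2.438 > 1, all λₙ > 0.
The n=1 mode decays slowest → dominates as t → ∞.
Asymptotic: θ ~ c₁ sin(πx/2.8456) e^{-λ₁t} with decay rate λ₁ ≈ 1.438.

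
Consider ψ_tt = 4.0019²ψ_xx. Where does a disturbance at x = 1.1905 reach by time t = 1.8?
Domain of influence: [-6.01292, 8.39392]. Data at x = 1.1905 spreads outward at speed 4.0019.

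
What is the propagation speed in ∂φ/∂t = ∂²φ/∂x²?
Infinite. The heat equation is parabolic, not hyperbolic, so disturbances propagate instantly.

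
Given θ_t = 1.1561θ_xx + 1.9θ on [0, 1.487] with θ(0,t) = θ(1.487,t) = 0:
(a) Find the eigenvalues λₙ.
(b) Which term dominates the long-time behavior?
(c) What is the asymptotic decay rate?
Eigenvalues: λₙ = 1.1561n²π²/1.487² - 1.9.
First three modes:
  n=1: λ₁ = 1.1561π²/1.487² - 1.9 ≈ 3.26
  n=2: λ₂ = 4.6244π²/1.487² - 1.9 ≈ 18.741
  n=3: λ₃ = 10.4049π²/1.487² - 1.9 ≈ 44.543
Since 1.1561π²/1.487² ≈ 5.16 > 1.9, all λₙ > 0.
The n=1 mode decays slowest → dominates as t → ∞.
Asymptotic: θ ~ c₁ sin(πx/1.487) e^{-λ₁t} with decay rate λ₁ ≈ 3.26.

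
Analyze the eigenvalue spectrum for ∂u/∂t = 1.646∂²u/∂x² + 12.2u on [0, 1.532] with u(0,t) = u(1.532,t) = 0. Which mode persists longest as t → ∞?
Eigenvalues: λₙ = 1.646n²π²/1.532² - 12.2.
First three modes:
  n=1: λ₁ = 1.646π²/1.532² - 12.2 ≈ -5.278
  n=2: λ₂ = 6.584π²/1.532² - 12.2 ≈ 15.487
  n=3: λ₃ = 14.814π²/1.532² - 12.2 ≈ 50.095
Since 1.646π²/1.532² ≈ 6.922 < 12.2, λ₁ < 0.
The n=1 mode grows fastest (−λₙ is largest for n=1) → dominates.
Asymptotic: u ~ c₁ sin(πx/1.532) e^{5.278t} (exponential growth at rate −λ₁ ≈ 5.278).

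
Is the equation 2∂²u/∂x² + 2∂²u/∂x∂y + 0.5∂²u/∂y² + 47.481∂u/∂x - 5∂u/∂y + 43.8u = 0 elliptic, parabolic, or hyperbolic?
Computing B² - 4AC with A = 2, B = 2, C = 0.5: discriminant = 0 (zero). Answer: parabolic.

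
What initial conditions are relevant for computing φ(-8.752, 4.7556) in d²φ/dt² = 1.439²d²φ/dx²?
Domain of dependence: [-15.5953084, -1.9086916]. Signals travel at speed 1.439, so data within |x - -8.752| ≤ 1.439·4.7556 = 6.8433084 can reach the point.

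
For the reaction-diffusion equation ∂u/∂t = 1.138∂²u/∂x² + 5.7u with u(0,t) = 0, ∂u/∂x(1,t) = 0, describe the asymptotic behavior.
u grows unboundedly. Reaction dominates diffusion (r=5.7 > κπ²/(4L²)≈2.81); solution grows exponentially.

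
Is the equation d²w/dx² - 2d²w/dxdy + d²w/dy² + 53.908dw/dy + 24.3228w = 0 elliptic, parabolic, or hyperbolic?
Computing B² - 4AC with A = 1, B = -2, C = 1: discriminant = 0 (zero). Answer: parabolic.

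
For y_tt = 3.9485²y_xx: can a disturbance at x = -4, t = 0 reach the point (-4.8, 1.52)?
Yes. The domain of dependence is [-10.80172, 1.20172], and -4 ∈ [-10.80172, 1.20172].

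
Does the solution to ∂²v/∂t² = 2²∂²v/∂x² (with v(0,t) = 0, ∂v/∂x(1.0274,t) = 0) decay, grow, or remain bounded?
v oscillates (no decay). Energy is conserved; the solution oscillates indefinitely as standing waves.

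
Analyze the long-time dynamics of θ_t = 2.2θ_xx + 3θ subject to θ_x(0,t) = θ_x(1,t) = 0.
Long-time behavior: θ grows unboundedly. With Neumann BCs the constant mode has diffusion eigenvalue 0, so any r > 0 makes it grow like e^(3t); solution grows exponentially.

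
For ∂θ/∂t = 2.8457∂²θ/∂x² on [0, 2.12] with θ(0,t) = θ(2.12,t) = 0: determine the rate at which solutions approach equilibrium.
Eigenvalues: λₙ = 2.8457n²π²/2.12².
First three modes:
  n=1: λ₁ = 2.8457π²/2.12² ≈ 6.249
  n=2: λ₂ = 11.3828π²/2.12² ≈ 24.996 (4× faster decay)
  n=3: λ₃ = 25.6113π²/2.12² ≈ 56.242 (9× faster decay)
As t → ∞, higher modes decay exponentially faster. The n=1 mode dominates: θ ~ c₁ sin(πx/2.12) e^{-λ₁t}.
Decay rate: λ₁ = 2.8457π²/2.12² ≈ 6.249.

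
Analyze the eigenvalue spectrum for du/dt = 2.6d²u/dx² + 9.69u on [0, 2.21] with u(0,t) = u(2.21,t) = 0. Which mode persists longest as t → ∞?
Eigenvalues: λₙ = 2.6n²π²/2.21² - 9.69.
First three modes:
  n=1: λ₁ = 2.6π²/2.21² - 9.69 ≈ -4.436
  n=2: λ₂ = 10.4π²/2.21² - 9.69 ≈ 11.326
  n=3: λ₃ = 23.4π²/2.21² - 9.69 ≈ 37.596
Since 2.6π²/2.21² ≈ 5.254 < 9.69, λ₁ < 0.
The n=1 mode grows fastest (−λₙ is largest for n=1) → dominates.
Asymptotic: u ~ c₁ sin(πx/2.21) e^{4.436t} (exponential growth at rate −λ₁ ≈ 4.436).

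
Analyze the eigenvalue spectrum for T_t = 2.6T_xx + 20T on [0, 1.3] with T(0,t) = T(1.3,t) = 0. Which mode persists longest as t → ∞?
Eigenvalues: λₙ = 2.6n²π²/1.3² - 20.
First three modes:
  n=1: λ₁ = 2.6π²/1.3² - 20 ≈ -4.816
  n=2: λ₂ = 10.4π²/1.3² - 20 ≈ 40.736
  n=3: λ₃ = 23.4π²/1.3² - 20 ≈ 116.656
Since 2.6π²/1.3² ≈ 15.184 < 20, λ₁ < 0.
The n=1 mode grows fastest (−λₙ is largest for n=1) → dominates.
Asymptotic: T ~ c₁ sin(πx/1.3) e^{4.816t} (exponential growth at rate −λ₁ ≈ 4.816).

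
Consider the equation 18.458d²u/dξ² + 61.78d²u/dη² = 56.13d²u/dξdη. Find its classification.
Rewriting in standard form: 18.458d²u/dξ² - 56.13d²u/dξdη + 61.78d²u/dη² = 0. Elliptic. (A = 18.458, B = -56.13, C = 61.78 gives B² - 4AC = -1410.76406.)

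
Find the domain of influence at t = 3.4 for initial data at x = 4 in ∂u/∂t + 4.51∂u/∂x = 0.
At x = 19.334. The characteristic carries data from (4, 0) to (19.334, 3.4).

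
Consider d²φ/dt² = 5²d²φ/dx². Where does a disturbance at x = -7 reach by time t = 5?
Domain of influence: [-32, 18]. Data at x = -7 spreads outward at speed 5.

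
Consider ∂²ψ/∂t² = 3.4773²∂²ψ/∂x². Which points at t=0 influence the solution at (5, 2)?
Domain of dependence: [-1.9546, 11.9546]. Signals travel at speed 3.4773, so data within |x - 5| ≤ 3.4773·2 = 6.9546 can reach the point.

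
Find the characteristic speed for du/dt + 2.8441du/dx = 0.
Speed = 2.8441. Information travels along x - 2.8441t = const (rightward).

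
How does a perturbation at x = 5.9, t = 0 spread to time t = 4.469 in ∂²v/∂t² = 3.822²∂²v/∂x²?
Domain of influence: [-11.180518, 22.980518]. Data at x = 5.9 spreads outward at speed 3.822.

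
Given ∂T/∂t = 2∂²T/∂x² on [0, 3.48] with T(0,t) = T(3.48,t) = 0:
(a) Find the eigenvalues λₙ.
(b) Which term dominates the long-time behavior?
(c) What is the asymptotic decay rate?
Eigenvalues: λₙ = 2n²π²/3.48².
First three modes:
  n=1: λ₁ = 2π²/3.48² ≈ 1.63
  n=2: λ₂ = 8π²/3.48² ≈ 6.52 (4× faster decay)
  n=3: λ₃ = 18π²/3.48² ≈ 14.669 (9× faster decay)
As t → ∞, higher modes decay exponentially faster. The n=1 mode dominates: T ~ c₁ sin(πx/3.48) e^{-λ₁t}.
Decay rate: λ₁ = 2π²/3.48² ≈ 1.63.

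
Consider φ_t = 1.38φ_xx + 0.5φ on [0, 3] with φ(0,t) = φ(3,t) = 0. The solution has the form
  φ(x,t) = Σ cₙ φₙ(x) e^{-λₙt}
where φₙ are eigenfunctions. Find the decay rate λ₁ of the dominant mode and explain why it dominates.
Eigenvalues: λₙ = 1.38n²π²/3² - 0.5.
First three modes:
  n=1: λ₁ = 1.38π²/3² - 0.5 ≈ 1.013
  n=2: λ₂ = 5.52π²/3² - 0.5 ≈ 5.553
  n=3: λ₃ = 12.42π²/3² - 0.5 ≈ 13.12
Since 1.38π²/3² ≈ 1.513 > 0.5, all λₙ > 0.
The n=1 mode decays slowest → dominates as t → ∞.
Asymptotic: φ ~ c₁ sin(πx/3) e^{-λ₁t} with decay rate λ₁ ≈ 1.013.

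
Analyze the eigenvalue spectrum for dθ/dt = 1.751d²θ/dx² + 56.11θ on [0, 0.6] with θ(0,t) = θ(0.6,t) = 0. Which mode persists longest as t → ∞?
Eigenvalues: λₙ = 1.751n²π²/0.6² - 56.11.
First three modes:
  n=1: λ₁ = 1.751π²/0.6² - 56.11 ≈ -8.105
  n=2: λ₂ = 7.004π²/0.6² - 56.11 ≈ 135.909
  n=3: λ₃ = 15.759π²/0.6² - 56.11 ≈ 375.932
Since 1.751π²/0.6² ≈ 48.005 < 56.11, λ₁ < 0.
The n=1 mode grows fastest (−λₙ is largest for n=1) → dominates.
Asymptotic: θ ~ c₁ sin(πx/0.6) e^{8.105t} (exponential growth at rate −λ₁ ≈ 8.105).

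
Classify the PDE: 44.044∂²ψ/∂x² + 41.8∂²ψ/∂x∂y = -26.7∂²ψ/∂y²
Rewriting in standard form: 44.044∂²ψ/∂x² + 41.8∂²ψ/∂x∂y + 26.7∂²ψ/∂y² = 0. A = 44.044, B = 41.8, C = 26.7. Discriminant B² - 4AC = -2956.6592. Since -2956.6592 < 0, elliptic.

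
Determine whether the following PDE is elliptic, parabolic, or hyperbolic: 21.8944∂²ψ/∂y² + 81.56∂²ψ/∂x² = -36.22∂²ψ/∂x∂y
Rewriting in standard form: 81.56∂²ψ/∂x² + 36.22∂²ψ/∂x∂y + 21.8944∂²ψ/∂y² = 0. Coefficients: A = 81.56, B = 36.22, C = 21.8944. B² - 4AC = -5830.940656, which is negative, so the equation is elliptic.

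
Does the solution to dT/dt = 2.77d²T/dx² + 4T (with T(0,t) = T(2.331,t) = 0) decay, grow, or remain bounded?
T → 0. Diffusion dominates reaction (r=4 < κπ²/L²≈5.03); solution decays.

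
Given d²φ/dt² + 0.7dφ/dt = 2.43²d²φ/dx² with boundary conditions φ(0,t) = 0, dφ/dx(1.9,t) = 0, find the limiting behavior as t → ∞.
φ → 0. Damping (γ=0.7) dissipates energy; oscillations decay exponentially.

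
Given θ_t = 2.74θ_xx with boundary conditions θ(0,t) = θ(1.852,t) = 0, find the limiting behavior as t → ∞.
θ → 0. Heat diffuses out through both boundaries.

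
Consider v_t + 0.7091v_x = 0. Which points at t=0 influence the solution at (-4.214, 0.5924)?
A single point: x = -4.63407084. The characteristic through (-4.214, 0.5924) is x - 0.7091t = const, so x = -4.214 - 0.7091·0.5924 = -4.63407084.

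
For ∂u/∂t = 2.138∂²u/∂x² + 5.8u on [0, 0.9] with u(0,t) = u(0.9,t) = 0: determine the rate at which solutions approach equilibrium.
Eigenvalues: λₙ = 2.138n²π²/0.9² - 5.8.
First three modes:
  n=1: λ₁ = 2.138π²/0.9² - 5.8 ≈ 20.251
  n=2: λ₂ = 8.552π²/0.9² - 5.8 ≈ 98.404
  n=3: λ₃ = 19.242π²/0.9² - 5.8 ≈ 228.658
Since 2.138π²/0.9² ≈ 26.051 > 5.8, all λₙ > 0.
The n=1 mode decays slowest → dominates as t → ∞.
Asymptotic: u ~ c₁ sin(πx/0.9) e^{-λ₁t} with decay rate λ₁ ≈ 20.251.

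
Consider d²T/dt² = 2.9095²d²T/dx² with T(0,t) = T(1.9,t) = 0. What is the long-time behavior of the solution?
As t → ∞, T oscillates (no decay). Energy is conserved; the solution oscillates indefinitely as standing waves.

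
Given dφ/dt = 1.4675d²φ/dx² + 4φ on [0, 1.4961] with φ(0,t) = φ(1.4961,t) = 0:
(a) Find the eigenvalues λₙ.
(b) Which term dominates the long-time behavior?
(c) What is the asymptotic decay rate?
Eigenvalues: λₙ = 1.4675n²π²/1.4961² - 4.
First three modes:
  n=1: λ₁ = 1.4675π²/1.4961² - 4 ≈ 2.471
  n=2: λ₂ = 5.87π²/1.4961² - 4 ≈ 21.883
  n=3: λ₃ = 13.2075π²/1.4961² - 4 ≈ 54.237
Since 1.4675π²/1.4961² ≈ 6.471 > 4, all λₙ > 0.
The n=1 mode decays slowest → dominates as t → ∞.
Asymptotic: φ ~ c₁ sin(πx/1.4961) e^{-λ₁t} with decay rate λ₁ ≈ 2.471.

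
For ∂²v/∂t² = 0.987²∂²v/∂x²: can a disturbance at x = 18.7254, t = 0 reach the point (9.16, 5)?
No. The domain of dependence is [4.225, 14.095], and 18.7254 is outside this interval.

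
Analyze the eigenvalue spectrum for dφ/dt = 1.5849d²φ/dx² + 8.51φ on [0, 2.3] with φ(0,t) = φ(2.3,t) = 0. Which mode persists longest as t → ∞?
Eigenvalues: λₙ = 1.5849n²π²/2.3² - 8.51.
First three modes:
  n=1: λ₁ = 1.5849π²/2.3² - 8.51 ≈ -5.553
  n=2: λ₂ = 6.3396π²/2.3² - 8.51 ≈ 3.318
  n=3: λ₃ = 14.2641π²/2.3² - 8.51 ≈ 18.103
Since 1.5849π²/2.3² ≈ 2.957 < 8.51, λ₁ < 0.
The n=1 mode grows fastest (−λₙ is largest for n=1) → dominates.
Asymptotic: φ ~ c₁ sin(πx/2.3) e^{5.553t} (exponential growth at rate −λ₁ ≈ 5.553).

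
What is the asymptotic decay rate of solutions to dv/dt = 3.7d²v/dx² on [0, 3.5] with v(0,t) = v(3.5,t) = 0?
Eigenvalues: λₙ = 3.7n²π²/3.5².
First three modes:
  n=1: λ₁ = 3.7π²/3.5² ≈ 2.981
  n=2: λ₂ = 14.8π²/3.5² ≈ 11.924 (4× faster decay)
  n=3: λ₃ = 33.3π²/3.5² ≈ 26.829 (9× faster decay)
As t → ∞, higher modes decay exponentially faster. The n=1 mode dominates: v ~ c₁ sin(πx/3.5) e^{-λ₁t}.
Decay rate: λ₁ = 3.7π²/3.5² ≈ 2.981.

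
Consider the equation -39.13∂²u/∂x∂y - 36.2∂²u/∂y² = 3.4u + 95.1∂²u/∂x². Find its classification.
Rewriting in standard form: -95.1∂²u/∂x² - 39.13∂²u/∂x∂y - 36.2∂²u/∂y² - 3.4u = 0. Elliptic. (A = -95.1, B = -39.13, C = -36.2 gives B² - 4AC = -12239.3231.)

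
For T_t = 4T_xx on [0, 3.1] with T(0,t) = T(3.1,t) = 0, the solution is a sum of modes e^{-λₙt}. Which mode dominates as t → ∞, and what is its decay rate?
Eigenvalues: λₙ = 4n²π²/3.1².
First three modes:
  n=1: λ₁ = 4π²/3.1² ≈ 4.108
  n=2: λ₂ = 16π²/3.1² ≈ 16.432 (4× faster decay)
  n=3: λ₃ = 36π²/3.1² ≈ 36.973 (9× faster decay)
As t → ∞, higher modes decay exponentially faster. The n=1 mode dominates: T ~ c₁ sin(πx/3.1) e^{-λ₁t}.
Decay rate: λ₁ = 4π²/3.1² ≈ 4.108.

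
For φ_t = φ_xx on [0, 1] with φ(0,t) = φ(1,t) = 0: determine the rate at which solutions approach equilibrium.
Eigenvalues: λₙ = n²π².
First three modes:
  n=1: λ₁ = π² ≈ 9.87
  n=2: λ₂ = 4π² ≈ 39.478 (4× faster decay)
  n=3: λ₃ = 9π² ≈ 88.826 (9× faster decay)
As t → ∞, higher modes decay exponentially faster. The n=1 mode dominates: φ ~ c₁ sin(πx) e^{-λ₁t}.
Decay rate: λ₁ = π² ≈ 9.87.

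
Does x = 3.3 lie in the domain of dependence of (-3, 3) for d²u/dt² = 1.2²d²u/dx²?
No. The domain of dependence is [-6.6, 0.6], and 3.3 is outside this interval.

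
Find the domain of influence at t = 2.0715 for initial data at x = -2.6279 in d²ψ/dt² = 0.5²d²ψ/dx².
Domain of influence: [-3.66365, -1.59215]. Data at x = -2.6279 spreads outward at speed 0.5.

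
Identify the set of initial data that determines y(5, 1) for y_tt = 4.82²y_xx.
Domain of dependence: [0.18, 9.82]. Signals travel at speed 4.82, so data within |x - 5| ≤ 4.82·1 = 4.82 can reach the point.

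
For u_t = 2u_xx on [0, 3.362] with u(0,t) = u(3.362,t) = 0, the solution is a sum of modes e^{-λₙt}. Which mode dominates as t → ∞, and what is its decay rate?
Eigenvalues: λₙ = 2n²π²/3.362².
First three modes:
  n=1: λ₁ = 2π²/3.362² ≈ 1.746
  n=2: λ₂ = 8π²/3.362² ≈ 6.985 (4× faster decay)
  n=3: λ₃ = 18π²/3.362² ≈ 15.717 (9× faster decay)
As t → ∞, higher modes decay exponentially faster. The n=1 mode dominates: u ~ c₁ sin(πx/3.362) e^{-λ₁t}.
Decay rate: λ₁ = 2π²/3.362² ≈ 1.746.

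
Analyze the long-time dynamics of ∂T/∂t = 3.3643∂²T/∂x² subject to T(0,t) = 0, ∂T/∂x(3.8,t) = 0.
Long-time behavior: T → 0. Heat escapes through the Dirichlet boundary.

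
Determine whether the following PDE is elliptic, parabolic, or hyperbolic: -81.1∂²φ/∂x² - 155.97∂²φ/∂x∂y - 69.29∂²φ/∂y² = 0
Coefficients: A = -81.1, B = -155.97, C = -69.29. B² - 4AC = 1848.9649, which is positive, so the equation is hyperbolic.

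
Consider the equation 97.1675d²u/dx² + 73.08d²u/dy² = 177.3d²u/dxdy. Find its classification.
Rewriting in standard form: 97.1675d²u/dx² - 177.3d²u/dxdy + 73.08d²u/dy² = 0. Hyperbolic. (A = 97.1675, B = -177.3, C = 73.08 gives B² - 4AC = 3031.2864.)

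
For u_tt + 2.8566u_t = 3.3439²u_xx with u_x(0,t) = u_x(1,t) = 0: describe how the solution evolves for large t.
u → constant (steady state). Damping (γ=2.8566) dissipates the nonconstant modes; with Neumann BCs the spatial average obeys M''+γM'=0 and tends to a finite limit.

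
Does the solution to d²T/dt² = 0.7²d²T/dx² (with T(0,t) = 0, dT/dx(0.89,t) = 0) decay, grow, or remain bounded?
T oscillates (no decay). Energy is conserved; the solution oscillates indefinitely as standing waves.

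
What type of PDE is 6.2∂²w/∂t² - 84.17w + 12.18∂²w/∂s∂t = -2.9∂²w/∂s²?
Rewriting in standard form: 2.9∂²w/∂s² + 12.18∂²w/∂s∂t + 6.2∂²w/∂t² - 84.17w = 0. With A = 2.9, B = 12.18, C = 6.2, the discriminant is 76.4324. This is a hyperbolic PDE.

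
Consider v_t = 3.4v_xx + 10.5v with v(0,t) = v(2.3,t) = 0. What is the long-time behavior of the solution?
As t → ∞, v grows unboundedly. Reaction dominates diffusion (r=10.5 > κπ²/L²≈6.34); solution grows exponentially.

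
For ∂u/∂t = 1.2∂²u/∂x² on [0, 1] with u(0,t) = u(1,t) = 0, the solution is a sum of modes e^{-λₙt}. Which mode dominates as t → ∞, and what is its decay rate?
Eigenvalues: λₙ = 1.2n²π².
First three modes:
  n=1: λ₁ = 1.2π² ≈ 11.844
  n=2: λ₂ = 4.8π² ≈ 47.374 (4× faster decay)
  n=3: λ₃ = 10.8π² ≈ 106.592 (9× faster decay)
As t → ∞, higher modes decay exponentially faster. The n=1 mode dominates: u ~ c₁ sin(πx) e^{-λ₁t}.
Decay rate: λ₁ = 1.2π² ≈ 11.844.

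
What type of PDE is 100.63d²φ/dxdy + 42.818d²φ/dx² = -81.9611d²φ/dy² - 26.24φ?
Rewriting in standard form: 42.818d²φ/dx² + 100.63d²φ/dxdy + 81.9611d²φ/dy² + 26.24φ = 0. With A = 42.818, B = 100.63, C = 81.9611, the discriminant is -3911.2446192. This is an elliptic PDE.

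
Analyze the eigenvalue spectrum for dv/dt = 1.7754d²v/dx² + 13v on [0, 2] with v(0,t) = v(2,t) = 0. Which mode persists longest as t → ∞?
Eigenvalues: λₙ = 1.7754n²π²/2² - 13.
First three modes:
  n=1: λ₁ = 1.7754π²/2² - 13 ≈ -8.619
  n=2: λ₂ = 7.1016π²/2² - 13 ≈ 4.522
  n=3: λ₃ = 15.9786π²/2² - 13 ≈ 26.426
Since 1.7754π²/2² ≈ 4.381 < 13, λ₁ < 0.
The n=1 mode grows fastest (−λₙ is largest for n=1) → dominates.
Asymptotic: v ~ c₁ sin(πx/2) e^{8.619t} (exponential growth at rate −λ₁ ≈ 8.619).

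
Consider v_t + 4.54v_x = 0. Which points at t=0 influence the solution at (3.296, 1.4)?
A single point: x = -3.06. The characteristic through (3.296, 1.4) is x - 4.54t = const, so x = 3.296 - 4.54·1.4 = -3.06.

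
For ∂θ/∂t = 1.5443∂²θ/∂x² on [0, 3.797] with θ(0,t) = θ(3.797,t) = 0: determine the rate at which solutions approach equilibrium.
Eigenvalues: λₙ = 1.5443n²π²/3.797².
First three modes:
  n=1: λ₁ = 1.5443π²/3.797² ≈ 1.057
  n=2: λ₂ = 6.1772π²/3.797² ≈ 4.229 (4× faster decay)
  n=3: λ₃ = 13.8987π²/3.797² ≈ 9.515 (9× faster decay)
As t → ∞, higher modes decay exponentially faster. The n=1 mode dominates: θ ~ c₁ sin(πx/3.797) e^{-λ₁t}.
Decay rate: λ₁ = 1.5443π²/3.797² ≈ 1.057.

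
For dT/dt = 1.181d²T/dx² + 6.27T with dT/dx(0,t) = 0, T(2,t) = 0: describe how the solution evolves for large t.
T grows unboundedly. Reaction dominates diffusion (r=6.27 > κπ²/(4L²)≈0.73); solution grows exponentially.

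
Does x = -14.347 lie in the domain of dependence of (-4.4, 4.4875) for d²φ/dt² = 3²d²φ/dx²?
Yes. The domain of dependence is [-17.8625, 9.0625], and -14.347 ∈ [-17.8625, 9.0625].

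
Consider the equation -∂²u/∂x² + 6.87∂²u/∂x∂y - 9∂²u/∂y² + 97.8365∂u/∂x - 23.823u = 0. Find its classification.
Hyperbolic. (A = -1, B = 6.87, C = -9 gives B² - 4AC = 11.1969.)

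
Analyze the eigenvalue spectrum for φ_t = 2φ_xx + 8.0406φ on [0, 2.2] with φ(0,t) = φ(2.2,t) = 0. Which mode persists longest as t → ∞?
Eigenvalues: λₙ = 2n²π²/2.2² - 8.0406.
First three modes:
  n=1: λ₁ = 2π²/2.2² - 8.0406 ≈ -3.962
  n=2: λ₂ = 8π²/2.2² - 8.0406 ≈ 8.273
  n=3: λ₃ = 18π²/2.2² - 8.0406 ≈ 28.665
Since 2π²/2.2² ≈ 4.078 < 8.0406, λ₁ < 0.
The n=1 mode grows fastest (−λₙ is largest for n=1) → dominates.
Asymptotic: φ ~ c₁ sin(πx/2.2) e^{3.962t} (exponential growth at rate −λ₁ ≈ 3.962).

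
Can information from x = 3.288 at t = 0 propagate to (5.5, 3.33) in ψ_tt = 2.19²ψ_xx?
Yes. The domain of dependence is [-1.7927, 12.7927], and 3.288 ∈ [-1.7927, 12.7927].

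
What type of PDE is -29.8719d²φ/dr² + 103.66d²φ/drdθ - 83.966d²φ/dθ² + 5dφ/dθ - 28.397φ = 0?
With A = -29.8719, B = 103.66, C = -83.966, the discriminant is 712.4997784. This is a hyperbolic PDE.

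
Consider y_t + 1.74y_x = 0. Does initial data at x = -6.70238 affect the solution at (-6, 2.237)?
No. Only data at x = -9.89238 affects (-6, 2.237). Advection has one-way propagation along characteristics.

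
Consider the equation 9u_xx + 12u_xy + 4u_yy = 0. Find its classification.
Parabolic. (A = 9, B = 12, C = 4 gives B² - 4AC = 0.)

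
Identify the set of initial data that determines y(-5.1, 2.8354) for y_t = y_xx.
The entire real line. The heat equation has infinite propagation speed: any initial disturbance instantly affects all points (though exponentially small far away).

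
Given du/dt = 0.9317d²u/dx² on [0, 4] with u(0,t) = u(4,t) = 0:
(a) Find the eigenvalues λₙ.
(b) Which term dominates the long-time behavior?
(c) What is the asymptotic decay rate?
Eigenvalues: λₙ = 0.9317n²π²/4².
First three modes:
  n=1: λ₁ = 0.9317π²/4² ≈ 0.575
  n=2: λ₂ = 3.7268π²/4² ≈ 2.299 (4× faster decay)
  n=3: λ₃ = 8.3853π²/4² ≈ 5.172 (9× faster decay)
As t → ∞, higher modes decay exponentially faster. The n=1 mode dominates: u ~ c₁ sin(πx/4) e^{-λ₁t}.
Decay rate: λ₁ = 0.9317π²/4² ≈ 0.575.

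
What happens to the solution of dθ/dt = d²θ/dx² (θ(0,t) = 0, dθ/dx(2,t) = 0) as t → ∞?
θ → 0. Heat escapes through the Dirichlet boundary.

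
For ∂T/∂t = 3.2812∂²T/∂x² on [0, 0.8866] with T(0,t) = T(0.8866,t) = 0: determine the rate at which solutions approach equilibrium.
Eigenvalues: λₙ = 3.2812n²π²/0.8866².
First three modes:
  n=1: λ₁ = 3.2812π²/0.8866² ≈ 41.198
  n=2: λ₂ = 13.1248π²/0.8866² ≈ 164.792 (4× faster decay)
  n=3: λ₃ = 29.5308π²/0.8866² ≈ 370.783 (9× faster decay)
As t → ∞, higher modes decay exponentially faster. The n=1 mode dominates: T ~ c₁ sin(πx/0.8866) e^{-λ₁t}.
Decay rate: λ₁ = 3.2812π²/0.8866² ≈ 41.198.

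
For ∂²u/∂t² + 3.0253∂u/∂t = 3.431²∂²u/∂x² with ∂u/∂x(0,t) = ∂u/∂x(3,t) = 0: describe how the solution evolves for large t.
u → constant (steady state). Damping (γ=3.0253) dissipates the nonconstant modes; with Neumann BCs the spatial average obeys M''+γM'=0 and tends to a finite limit.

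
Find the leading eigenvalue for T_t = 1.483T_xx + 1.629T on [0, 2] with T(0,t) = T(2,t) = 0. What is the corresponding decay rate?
Eigenvalues: λₙ = 1.483n²π²/2² - 1.629.
First three modes:
  n=1: λ₁ = 1.483π²/2² - 1.629 ≈ 2.03
  n=2: λ₂ = 5.932π²/2² - 1.629 ≈ 13.008
  n=3: λ₃ = 13.347π²/2² - 1.629 ≈ 31.303
Since 1.483π²/2² ≈ 3.659 > 1.629, all λₙ > 0.
The n=1 mode decays slowest → dominates as t → ∞.
Asymptotic: T ~ c₁ sin(πx/2) e^{-λ₁t} with decay rate λ₁ ≈ 2.03.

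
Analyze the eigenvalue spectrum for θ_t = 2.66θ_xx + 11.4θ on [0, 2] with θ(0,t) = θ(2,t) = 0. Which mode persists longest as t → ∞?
Eigenvalues: λₙ = 2.66n²π²/2² - 11.4.
First three modes:
  n=1: λ₁ = 2.66π²/2² - 11.4 ≈ -4.837
  n=2: λ₂ = 10.64π²/2² - 11.4 ≈ 14.853
  n=3: λ₃ = 23.94π²/2² - 11.4 ≈ 47.67
Since 2.66π²/2² ≈ 6.563 < 11.4, λ₁ < 0.
The n=1 mode grows fastest (−λₙ is largest for n=1) → dominates.
Asymptotic: θ ~ c₁ sin(πx/2) e^{4.837t} (exponential growth at rate −λ₁ ≈ 4.837).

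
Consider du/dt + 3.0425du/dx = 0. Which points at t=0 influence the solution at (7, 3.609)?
A single point: x = -3.9803825. The characteristic through (7, 3.609) is x - 3.0425t = const, so x = 7 - 3.0425·3.609 = -3.9803825.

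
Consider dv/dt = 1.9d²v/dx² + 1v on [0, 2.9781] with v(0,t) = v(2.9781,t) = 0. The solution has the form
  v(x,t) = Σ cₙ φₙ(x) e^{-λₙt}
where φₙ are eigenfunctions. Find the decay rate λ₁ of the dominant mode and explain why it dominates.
Eigenvalues: λₙ = 1.9n²π²/2.9781² - 1.
First three modes:
  n=1: λ₁ = 1.9π²/2.9781² - 1 ≈ 1.114
  n=2: λ₂ = 7.6π²/2.9781² - 1 ≈ 7.457
  n=3: λ₃ = 17.1π²/2.9781² - 1 ≈ 18.029
Since 1.9π²/2.9781² ≈ 2.114 > 1, all λₙ > 0.
The n=1 mode decays slowest → dominates as t → ∞.
Asymptotic: v ~ c₁ sin(πx/2.9781) e^{-λ₁t} with decay rate λ₁ ≈ 1.114.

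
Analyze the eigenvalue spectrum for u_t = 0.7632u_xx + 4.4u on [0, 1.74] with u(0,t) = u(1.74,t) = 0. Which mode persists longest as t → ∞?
Eigenvalues: λₙ = 0.7632n²π²/1.74² - 4.4.
First three modes:
  n=1: λ₁ = 0.7632π²/1.74² - 4.4 ≈ -1.912
  n=2: λ₂ = 3.0528π²/1.74² - 4.4 ≈ 5.552
  n=3: λ₃ = 6.8688π²/1.74² - 4.4 ≈ 17.991
Since 0.7632π²/1.74² ≈ 2.488 < 4.4, λ₁ < 0.
The n=1 mode grows fastest (−λₙ is largest for n=1) → dominates.
Asymptotic: u ~ c₁ sin(πx/1.74) e^{1.912t} (exponential growth at rate −λ₁ ≈ 1.912).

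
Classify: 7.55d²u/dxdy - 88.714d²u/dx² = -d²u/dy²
Rewriting in standard form: -88.714d²u/dx² + 7.55d²u/dxdy + d²u/dy² = 0. Hyperbolic (discriminant = 411.8585).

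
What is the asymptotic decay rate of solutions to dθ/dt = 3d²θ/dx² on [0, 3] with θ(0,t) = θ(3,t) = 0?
Eigenvalues: λₙ = 3n²π²/3².
First three modes:
  n=1: λ₁ = 3π²/3² ≈ 3.29
  n=2: λ₂ = 12π²/3² ≈ 13.159 (4× faster decay)
  n=3: λ₃ = 27π²/3² ≈ 29.609 (9× faster decay)
As t → ∞, higher modes decay exponentially faster. The n=1 mode dominates: θ ~ c₁ sin(πx/3) e^{-λ₁t}.
Decay rate: λ₁ = 3π²/3² ≈ 3.29.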